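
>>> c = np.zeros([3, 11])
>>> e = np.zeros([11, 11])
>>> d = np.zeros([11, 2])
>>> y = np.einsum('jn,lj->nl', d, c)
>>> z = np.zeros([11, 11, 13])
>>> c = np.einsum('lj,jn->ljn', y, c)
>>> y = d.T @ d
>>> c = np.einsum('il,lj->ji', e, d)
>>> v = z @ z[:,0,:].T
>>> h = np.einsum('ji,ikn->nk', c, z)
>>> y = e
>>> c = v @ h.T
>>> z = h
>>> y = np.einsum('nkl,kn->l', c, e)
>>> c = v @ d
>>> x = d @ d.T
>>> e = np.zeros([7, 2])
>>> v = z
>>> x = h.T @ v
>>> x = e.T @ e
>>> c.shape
(11, 11, 2)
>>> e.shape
(7, 2)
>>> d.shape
(11, 2)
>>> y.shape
(13,)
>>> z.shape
(13, 11)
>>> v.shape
(13, 11)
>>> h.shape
(13, 11)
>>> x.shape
(2, 2)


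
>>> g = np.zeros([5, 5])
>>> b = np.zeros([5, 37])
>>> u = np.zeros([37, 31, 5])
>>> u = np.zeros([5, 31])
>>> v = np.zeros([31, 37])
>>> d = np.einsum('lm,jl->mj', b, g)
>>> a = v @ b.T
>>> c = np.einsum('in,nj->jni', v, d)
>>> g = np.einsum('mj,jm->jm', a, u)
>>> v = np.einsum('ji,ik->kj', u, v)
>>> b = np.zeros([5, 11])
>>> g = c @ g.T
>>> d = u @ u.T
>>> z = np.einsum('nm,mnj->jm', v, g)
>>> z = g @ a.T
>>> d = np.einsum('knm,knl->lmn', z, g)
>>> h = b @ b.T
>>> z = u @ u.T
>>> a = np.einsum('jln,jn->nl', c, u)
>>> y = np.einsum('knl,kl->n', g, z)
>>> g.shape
(5, 37, 5)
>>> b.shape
(5, 11)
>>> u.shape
(5, 31)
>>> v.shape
(37, 5)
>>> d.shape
(5, 31, 37)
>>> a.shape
(31, 37)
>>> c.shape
(5, 37, 31)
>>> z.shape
(5, 5)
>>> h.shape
(5, 5)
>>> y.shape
(37,)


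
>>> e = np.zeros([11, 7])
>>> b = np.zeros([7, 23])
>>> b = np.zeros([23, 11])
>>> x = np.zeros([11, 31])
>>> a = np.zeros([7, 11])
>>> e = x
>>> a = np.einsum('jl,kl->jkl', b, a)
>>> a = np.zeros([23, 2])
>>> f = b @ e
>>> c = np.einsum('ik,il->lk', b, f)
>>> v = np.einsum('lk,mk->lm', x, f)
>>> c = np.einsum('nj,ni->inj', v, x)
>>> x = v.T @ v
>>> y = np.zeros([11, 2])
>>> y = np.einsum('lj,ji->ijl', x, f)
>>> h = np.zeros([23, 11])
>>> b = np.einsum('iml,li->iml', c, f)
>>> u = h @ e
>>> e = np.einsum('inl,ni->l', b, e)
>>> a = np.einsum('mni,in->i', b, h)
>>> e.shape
(23,)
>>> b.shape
(31, 11, 23)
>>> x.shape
(23, 23)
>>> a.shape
(23,)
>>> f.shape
(23, 31)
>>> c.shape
(31, 11, 23)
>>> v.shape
(11, 23)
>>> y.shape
(31, 23, 23)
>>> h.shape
(23, 11)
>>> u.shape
(23, 31)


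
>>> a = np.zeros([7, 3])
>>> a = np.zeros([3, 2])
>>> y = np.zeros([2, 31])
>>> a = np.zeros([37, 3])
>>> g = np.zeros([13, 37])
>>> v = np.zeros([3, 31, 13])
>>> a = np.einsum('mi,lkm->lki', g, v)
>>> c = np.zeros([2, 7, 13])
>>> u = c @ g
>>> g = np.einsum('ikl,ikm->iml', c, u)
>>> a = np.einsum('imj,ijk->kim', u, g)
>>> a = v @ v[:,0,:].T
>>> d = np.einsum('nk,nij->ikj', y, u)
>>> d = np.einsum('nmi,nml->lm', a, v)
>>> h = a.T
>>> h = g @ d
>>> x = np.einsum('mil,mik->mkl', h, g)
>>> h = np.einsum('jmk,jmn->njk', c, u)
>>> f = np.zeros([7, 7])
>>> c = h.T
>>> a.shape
(3, 31, 3)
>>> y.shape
(2, 31)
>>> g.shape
(2, 37, 13)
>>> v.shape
(3, 31, 13)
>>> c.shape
(13, 2, 37)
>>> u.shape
(2, 7, 37)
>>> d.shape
(13, 31)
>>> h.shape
(37, 2, 13)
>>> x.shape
(2, 13, 31)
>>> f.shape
(7, 7)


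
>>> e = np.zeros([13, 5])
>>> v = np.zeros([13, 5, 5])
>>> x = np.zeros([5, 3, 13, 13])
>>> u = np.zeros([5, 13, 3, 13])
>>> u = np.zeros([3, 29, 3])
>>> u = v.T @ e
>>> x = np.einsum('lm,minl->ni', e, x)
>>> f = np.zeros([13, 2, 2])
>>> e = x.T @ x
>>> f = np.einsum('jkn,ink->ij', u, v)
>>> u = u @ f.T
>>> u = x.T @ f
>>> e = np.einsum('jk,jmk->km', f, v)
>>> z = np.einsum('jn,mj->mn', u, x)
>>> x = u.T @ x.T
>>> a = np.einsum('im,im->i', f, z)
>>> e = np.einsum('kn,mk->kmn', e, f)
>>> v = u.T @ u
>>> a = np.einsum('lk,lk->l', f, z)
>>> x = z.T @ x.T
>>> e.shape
(5, 13, 5)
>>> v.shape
(5, 5)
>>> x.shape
(5, 5)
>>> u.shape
(3, 5)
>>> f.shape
(13, 5)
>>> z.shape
(13, 5)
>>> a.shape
(13,)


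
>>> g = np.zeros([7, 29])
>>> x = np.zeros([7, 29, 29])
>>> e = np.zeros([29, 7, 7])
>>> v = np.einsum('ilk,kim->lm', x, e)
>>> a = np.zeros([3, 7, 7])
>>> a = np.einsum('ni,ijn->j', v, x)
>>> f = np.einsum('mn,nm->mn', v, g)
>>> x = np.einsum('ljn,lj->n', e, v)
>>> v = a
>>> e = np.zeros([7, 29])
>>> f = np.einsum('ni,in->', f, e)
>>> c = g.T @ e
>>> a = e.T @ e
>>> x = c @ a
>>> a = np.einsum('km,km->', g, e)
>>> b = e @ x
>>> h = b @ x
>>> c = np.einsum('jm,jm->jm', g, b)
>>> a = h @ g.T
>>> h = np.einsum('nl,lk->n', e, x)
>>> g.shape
(7, 29)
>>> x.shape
(29, 29)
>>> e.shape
(7, 29)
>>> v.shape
(29,)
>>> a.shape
(7, 7)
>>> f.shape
()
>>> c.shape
(7, 29)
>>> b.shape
(7, 29)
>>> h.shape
(7,)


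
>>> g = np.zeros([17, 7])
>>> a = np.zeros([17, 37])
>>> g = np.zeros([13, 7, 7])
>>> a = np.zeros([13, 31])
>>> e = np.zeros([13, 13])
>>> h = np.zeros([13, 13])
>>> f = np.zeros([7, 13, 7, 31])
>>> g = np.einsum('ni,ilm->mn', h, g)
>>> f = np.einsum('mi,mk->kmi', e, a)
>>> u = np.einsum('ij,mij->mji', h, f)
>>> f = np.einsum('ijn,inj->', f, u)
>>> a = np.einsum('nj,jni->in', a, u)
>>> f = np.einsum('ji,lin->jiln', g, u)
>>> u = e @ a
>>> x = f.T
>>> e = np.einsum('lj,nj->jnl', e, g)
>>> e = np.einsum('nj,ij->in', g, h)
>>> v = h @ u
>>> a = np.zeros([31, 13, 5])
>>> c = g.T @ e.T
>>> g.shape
(7, 13)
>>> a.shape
(31, 13, 5)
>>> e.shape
(13, 7)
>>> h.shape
(13, 13)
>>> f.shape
(7, 13, 31, 13)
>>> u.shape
(13, 13)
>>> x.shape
(13, 31, 13, 7)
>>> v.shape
(13, 13)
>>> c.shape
(13, 13)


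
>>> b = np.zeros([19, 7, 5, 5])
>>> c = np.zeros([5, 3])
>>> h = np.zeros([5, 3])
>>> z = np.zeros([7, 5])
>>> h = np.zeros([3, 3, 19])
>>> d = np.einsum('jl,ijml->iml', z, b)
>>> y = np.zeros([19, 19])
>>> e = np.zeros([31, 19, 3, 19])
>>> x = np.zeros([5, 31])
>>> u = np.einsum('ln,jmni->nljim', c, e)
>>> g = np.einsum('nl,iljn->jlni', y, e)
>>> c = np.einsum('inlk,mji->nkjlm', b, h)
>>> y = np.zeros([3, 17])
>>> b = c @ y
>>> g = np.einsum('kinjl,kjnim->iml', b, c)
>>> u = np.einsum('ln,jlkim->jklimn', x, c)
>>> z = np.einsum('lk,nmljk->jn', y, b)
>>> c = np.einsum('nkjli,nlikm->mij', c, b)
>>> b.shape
(7, 5, 3, 5, 17)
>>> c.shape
(17, 3, 3)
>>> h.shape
(3, 3, 19)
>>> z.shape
(5, 7)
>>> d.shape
(19, 5, 5)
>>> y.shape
(3, 17)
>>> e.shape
(31, 19, 3, 19)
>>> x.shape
(5, 31)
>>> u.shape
(7, 3, 5, 5, 3, 31)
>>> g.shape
(5, 3, 17)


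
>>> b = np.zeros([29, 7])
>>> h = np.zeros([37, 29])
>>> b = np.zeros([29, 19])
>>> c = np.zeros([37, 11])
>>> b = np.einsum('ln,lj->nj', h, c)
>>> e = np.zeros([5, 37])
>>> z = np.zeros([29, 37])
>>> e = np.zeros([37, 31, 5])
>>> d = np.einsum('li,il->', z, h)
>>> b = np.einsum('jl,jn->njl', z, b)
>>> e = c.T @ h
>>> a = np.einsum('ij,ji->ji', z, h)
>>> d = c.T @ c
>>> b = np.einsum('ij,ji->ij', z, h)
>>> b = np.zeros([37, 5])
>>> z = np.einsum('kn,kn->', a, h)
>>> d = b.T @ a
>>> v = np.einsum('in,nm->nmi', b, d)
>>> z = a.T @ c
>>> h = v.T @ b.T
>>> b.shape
(37, 5)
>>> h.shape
(37, 29, 37)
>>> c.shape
(37, 11)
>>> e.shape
(11, 29)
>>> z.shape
(29, 11)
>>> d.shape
(5, 29)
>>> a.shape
(37, 29)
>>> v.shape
(5, 29, 37)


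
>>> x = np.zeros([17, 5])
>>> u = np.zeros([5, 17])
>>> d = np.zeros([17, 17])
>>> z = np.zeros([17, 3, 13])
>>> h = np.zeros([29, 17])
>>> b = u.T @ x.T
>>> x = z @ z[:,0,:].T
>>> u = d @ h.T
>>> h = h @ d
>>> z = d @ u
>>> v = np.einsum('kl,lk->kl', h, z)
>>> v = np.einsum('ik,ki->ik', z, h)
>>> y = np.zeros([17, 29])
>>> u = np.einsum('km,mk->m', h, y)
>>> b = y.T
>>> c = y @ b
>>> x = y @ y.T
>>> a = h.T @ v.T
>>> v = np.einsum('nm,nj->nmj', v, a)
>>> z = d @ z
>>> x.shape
(17, 17)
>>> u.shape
(17,)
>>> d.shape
(17, 17)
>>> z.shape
(17, 29)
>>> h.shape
(29, 17)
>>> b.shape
(29, 17)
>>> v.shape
(17, 29, 17)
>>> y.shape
(17, 29)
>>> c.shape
(17, 17)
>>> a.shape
(17, 17)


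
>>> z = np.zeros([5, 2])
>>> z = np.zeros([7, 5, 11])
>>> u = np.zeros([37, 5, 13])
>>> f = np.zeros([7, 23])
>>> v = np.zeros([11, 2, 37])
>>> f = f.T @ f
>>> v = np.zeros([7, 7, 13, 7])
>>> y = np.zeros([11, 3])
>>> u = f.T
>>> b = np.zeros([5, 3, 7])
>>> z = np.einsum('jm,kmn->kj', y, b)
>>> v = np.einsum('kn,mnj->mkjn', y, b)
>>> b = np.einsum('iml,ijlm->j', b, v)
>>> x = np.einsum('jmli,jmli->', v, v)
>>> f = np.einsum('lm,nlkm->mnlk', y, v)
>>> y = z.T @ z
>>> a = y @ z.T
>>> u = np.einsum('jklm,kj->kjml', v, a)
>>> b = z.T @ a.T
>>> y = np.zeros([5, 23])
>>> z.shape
(5, 11)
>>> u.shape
(11, 5, 3, 7)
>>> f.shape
(3, 5, 11, 7)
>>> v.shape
(5, 11, 7, 3)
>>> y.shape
(5, 23)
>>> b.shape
(11, 11)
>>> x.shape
()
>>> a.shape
(11, 5)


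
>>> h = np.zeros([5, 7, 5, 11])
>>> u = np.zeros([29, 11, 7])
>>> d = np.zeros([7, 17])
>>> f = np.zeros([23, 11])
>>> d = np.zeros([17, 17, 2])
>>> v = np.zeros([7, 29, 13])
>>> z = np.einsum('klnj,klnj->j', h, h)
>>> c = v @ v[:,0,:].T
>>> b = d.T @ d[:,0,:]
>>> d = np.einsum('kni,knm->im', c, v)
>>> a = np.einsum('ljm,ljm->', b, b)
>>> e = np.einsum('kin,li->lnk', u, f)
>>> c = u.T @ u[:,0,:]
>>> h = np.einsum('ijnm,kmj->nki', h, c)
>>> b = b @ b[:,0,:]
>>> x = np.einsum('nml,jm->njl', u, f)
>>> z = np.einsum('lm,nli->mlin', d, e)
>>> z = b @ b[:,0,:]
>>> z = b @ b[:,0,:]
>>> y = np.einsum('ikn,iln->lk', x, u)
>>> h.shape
(5, 7, 5)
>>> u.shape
(29, 11, 7)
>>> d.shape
(7, 13)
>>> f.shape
(23, 11)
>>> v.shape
(7, 29, 13)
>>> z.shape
(2, 17, 2)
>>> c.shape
(7, 11, 7)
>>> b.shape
(2, 17, 2)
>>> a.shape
()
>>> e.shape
(23, 7, 29)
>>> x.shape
(29, 23, 7)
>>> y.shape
(11, 23)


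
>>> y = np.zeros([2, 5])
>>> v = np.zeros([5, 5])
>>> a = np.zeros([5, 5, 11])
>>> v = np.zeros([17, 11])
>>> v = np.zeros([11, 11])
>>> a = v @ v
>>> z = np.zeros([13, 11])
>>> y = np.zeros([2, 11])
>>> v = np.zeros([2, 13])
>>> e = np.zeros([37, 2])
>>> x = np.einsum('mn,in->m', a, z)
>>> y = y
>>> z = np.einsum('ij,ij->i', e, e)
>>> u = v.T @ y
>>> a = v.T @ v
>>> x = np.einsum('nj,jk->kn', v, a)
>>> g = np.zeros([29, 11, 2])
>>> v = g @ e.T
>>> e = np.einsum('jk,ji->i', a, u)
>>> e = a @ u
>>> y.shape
(2, 11)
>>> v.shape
(29, 11, 37)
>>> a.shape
(13, 13)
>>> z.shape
(37,)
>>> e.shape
(13, 11)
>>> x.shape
(13, 2)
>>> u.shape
(13, 11)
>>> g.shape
(29, 11, 2)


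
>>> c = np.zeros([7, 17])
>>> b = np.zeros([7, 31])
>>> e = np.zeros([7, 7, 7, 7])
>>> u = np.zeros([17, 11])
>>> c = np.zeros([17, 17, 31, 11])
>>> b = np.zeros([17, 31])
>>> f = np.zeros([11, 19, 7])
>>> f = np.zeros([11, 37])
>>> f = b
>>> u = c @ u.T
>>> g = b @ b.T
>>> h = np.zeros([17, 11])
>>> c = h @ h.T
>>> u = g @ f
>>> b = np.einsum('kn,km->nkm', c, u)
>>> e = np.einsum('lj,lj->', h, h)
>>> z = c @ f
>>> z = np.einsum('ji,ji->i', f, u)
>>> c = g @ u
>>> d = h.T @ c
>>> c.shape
(17, 31)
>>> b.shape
(17, 17, 31)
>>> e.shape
()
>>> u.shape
(17, 31)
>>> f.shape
(17, 31)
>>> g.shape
(17, 17)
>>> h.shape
(17, 11)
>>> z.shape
(31,)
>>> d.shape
(11, 31)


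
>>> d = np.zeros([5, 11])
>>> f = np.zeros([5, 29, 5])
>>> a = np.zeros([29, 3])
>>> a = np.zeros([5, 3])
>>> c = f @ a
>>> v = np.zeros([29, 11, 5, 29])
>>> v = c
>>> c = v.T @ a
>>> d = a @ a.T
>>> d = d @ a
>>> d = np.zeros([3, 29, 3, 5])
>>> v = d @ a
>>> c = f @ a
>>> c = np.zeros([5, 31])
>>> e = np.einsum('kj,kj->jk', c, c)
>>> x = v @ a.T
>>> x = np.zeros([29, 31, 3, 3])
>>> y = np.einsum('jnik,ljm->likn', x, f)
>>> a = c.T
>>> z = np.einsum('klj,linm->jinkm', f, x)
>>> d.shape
(3, 29, 3, 5)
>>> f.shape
(5, 29, 5)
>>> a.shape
(31, 5)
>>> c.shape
(5, 31)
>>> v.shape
(3, 29, 3, 3)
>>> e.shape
(31, 5)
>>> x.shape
(29, 31, 3, 3)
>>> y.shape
(5, 3, 3, 31)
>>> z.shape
(5, 31, 3, 5, 3)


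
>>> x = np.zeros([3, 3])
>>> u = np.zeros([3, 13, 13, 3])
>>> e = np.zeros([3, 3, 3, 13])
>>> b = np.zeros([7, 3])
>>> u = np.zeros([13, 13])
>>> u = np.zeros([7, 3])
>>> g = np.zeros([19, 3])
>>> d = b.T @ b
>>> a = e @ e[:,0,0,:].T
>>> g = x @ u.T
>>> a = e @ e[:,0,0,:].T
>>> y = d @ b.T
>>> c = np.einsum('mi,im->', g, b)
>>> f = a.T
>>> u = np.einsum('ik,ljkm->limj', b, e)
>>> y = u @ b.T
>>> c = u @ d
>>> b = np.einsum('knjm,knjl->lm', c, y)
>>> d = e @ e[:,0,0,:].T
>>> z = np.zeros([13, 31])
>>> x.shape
(3, 3)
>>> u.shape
(3, 7, 13, 3)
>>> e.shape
(3, 3, 3, 13)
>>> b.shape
(7, 3)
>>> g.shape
(3, 7)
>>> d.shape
(3, 3, 3, 3)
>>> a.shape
(3, 3, 3, 3)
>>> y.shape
(3, 7, 13, 7)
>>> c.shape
(3, 7, 13, 3)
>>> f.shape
(3, 3, 3, 3)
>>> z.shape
(13, 31)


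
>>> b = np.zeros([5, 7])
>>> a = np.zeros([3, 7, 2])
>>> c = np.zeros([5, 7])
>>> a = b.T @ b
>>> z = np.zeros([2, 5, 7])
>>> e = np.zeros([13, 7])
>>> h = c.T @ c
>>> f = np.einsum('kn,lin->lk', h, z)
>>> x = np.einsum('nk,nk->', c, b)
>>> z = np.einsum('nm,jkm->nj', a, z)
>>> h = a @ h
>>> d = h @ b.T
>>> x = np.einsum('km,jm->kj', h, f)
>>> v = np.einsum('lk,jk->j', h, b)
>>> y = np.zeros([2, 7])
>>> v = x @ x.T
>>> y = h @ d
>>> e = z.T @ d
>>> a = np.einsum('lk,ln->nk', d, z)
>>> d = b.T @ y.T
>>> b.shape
(5, 7)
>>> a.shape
(2, 5)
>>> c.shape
(5, 7)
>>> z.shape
(7, 2)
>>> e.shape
(2, 5)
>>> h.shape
(7, 7)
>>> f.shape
(2, 7)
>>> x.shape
(7, 2)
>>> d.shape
(7, 7)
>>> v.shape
(7, 7)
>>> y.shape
(7, 5)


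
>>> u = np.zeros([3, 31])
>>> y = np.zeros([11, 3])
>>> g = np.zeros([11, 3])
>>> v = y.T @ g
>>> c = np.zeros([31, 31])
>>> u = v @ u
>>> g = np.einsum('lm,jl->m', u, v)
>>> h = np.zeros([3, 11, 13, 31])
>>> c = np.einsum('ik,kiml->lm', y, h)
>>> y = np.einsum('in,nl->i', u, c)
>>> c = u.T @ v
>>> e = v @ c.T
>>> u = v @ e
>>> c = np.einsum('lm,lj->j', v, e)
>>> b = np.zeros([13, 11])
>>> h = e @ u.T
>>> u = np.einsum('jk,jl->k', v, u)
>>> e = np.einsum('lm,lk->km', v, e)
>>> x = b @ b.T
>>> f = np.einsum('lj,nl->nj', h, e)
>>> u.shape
(3,)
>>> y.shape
(3,)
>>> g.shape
(31,)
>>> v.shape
(3, 3)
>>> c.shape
(31,)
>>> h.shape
(3, 3)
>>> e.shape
(31, 3)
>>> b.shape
(13, 11)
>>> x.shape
(13, 13)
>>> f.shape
(31, 3)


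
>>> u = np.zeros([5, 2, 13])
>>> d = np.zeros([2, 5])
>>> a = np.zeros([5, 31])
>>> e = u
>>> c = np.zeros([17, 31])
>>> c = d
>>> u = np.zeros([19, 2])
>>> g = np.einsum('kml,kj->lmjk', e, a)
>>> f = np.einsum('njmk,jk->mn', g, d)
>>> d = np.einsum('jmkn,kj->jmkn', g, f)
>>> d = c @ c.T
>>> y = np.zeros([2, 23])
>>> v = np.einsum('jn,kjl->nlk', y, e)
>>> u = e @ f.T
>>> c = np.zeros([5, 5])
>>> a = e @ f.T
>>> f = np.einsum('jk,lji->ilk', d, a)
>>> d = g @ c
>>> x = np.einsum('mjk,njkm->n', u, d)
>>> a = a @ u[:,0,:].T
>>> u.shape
(5, 2, 31)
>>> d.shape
(13, 2, 31, 5)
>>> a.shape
(5, 2, 5)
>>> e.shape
(5, 2, 13)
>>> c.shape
(5, 5)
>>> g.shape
(13, 2, 31, 5)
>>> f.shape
(31, 5, 2)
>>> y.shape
(2, 23)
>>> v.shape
(23, 13, 5)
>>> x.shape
(13,)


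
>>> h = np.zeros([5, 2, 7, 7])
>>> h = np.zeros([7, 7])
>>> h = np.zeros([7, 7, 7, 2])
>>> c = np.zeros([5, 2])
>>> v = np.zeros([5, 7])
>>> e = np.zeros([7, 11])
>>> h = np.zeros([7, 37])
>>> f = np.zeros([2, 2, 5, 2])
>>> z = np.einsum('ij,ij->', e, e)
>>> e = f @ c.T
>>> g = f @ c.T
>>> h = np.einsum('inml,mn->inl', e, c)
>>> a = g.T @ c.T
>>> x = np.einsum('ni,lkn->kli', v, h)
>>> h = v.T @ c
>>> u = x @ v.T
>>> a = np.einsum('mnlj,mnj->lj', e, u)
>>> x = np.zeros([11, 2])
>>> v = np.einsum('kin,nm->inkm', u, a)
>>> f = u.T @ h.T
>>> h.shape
(7, 2)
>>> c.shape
(5, 2)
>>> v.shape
(2, 5, 2, 5)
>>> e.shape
(2, 2, 5, 5)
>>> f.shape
(5, 2, 7)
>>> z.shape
()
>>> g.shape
(2, 2, 5, 5)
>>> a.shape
(5, 5)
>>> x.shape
(11, 2)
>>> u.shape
(2, 2, 5)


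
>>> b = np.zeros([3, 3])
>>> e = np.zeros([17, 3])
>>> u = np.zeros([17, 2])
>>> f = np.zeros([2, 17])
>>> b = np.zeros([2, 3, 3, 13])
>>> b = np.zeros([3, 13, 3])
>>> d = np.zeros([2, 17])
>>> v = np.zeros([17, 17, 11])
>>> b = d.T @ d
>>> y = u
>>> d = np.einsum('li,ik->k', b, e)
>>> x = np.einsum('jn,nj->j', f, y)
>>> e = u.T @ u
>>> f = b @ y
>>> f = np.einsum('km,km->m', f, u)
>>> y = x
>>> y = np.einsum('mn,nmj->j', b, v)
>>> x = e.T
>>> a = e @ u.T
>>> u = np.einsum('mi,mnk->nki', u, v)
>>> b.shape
(17, 17)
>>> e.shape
(2, 2)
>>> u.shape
(17, 11, 2)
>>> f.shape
(2,)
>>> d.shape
(3,)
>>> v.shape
(17, 17, 11)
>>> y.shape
(11,)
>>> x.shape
(2, 2)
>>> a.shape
(2, 17)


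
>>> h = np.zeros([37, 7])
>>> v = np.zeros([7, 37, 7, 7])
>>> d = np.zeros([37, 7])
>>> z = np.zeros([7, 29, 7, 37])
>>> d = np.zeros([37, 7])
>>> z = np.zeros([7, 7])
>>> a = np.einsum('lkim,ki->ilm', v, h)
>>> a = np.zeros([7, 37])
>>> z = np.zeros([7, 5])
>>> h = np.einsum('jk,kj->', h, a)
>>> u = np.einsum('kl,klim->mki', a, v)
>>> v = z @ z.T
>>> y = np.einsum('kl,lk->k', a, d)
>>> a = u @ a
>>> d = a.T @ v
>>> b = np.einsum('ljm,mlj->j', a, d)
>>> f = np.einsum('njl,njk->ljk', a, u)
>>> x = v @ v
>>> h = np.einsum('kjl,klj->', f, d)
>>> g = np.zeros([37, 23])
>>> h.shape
()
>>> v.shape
(7, 7)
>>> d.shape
(37, 7, 7)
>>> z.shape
(7, 5)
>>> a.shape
(7, 7, 37)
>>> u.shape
(7, 7, 7)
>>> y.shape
(7,)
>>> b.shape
(7,)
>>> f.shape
(37, 7, 7)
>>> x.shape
(7, 7)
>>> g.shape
(37, 23)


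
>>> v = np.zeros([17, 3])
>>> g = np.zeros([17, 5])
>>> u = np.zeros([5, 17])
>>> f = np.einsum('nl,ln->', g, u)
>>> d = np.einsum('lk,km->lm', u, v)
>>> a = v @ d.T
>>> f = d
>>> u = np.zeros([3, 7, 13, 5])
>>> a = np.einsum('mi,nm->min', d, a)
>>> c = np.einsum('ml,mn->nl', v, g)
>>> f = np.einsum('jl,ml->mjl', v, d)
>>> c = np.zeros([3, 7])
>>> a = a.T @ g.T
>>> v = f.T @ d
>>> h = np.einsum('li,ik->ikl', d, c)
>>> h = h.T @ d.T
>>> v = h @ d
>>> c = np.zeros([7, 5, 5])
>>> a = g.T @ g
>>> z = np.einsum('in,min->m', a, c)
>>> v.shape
(5, 7, 3)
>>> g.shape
(17, 5)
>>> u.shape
(3, 7, 13, 5)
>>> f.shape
(5, 17, 3)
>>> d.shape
(5, 3)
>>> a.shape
(5, 5)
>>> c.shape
(7, 5, 5)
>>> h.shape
(5, 7, 5)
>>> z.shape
(7,)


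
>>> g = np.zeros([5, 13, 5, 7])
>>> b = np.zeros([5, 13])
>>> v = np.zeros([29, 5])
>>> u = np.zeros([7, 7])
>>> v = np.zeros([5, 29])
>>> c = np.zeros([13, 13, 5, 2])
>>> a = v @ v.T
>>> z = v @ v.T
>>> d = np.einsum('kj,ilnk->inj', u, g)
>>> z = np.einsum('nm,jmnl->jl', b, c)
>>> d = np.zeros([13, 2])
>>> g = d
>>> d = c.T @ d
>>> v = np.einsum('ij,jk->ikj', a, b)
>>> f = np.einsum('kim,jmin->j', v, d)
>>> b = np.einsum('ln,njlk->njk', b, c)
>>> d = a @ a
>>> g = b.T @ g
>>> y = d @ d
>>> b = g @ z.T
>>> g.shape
(2, 13, 2)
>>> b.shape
(2, 13, 13)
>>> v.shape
(5, 13, 5)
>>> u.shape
(7, 7)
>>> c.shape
(13, 13, 5, 2)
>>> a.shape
(5, 5)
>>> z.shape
(13, 2)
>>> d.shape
(5, 5)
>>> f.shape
(2,)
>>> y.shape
(5, 5)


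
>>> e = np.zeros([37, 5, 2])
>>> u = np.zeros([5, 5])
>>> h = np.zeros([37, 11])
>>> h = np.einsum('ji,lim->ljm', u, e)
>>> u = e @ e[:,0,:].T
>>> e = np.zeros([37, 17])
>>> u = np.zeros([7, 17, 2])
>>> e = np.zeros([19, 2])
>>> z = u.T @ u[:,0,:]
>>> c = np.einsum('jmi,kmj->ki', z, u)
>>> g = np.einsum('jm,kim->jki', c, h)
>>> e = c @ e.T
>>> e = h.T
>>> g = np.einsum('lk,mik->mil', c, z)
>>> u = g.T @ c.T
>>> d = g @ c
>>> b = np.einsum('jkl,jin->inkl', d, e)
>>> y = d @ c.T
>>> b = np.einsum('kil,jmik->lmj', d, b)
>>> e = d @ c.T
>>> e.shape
(2, 17, 7)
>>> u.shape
(7, 17, 7)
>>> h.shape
(37, 5, 2)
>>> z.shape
(2, 17, 2)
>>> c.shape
(7, 2)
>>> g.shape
(2, 17, 7)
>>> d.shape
(2, 17, 2)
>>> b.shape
(2, 37, 5)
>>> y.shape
(2, 17, 7)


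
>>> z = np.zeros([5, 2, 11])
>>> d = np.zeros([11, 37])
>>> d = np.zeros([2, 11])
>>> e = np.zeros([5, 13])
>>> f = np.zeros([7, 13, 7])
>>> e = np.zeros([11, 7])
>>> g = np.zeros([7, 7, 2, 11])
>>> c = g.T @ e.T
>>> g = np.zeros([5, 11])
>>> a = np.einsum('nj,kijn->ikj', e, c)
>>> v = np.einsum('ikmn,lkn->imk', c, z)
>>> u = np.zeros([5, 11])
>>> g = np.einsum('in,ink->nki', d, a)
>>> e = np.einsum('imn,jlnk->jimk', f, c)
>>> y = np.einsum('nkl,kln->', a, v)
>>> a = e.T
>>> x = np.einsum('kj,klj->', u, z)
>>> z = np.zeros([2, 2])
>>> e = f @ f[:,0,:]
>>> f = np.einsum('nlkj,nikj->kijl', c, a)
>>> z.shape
(2, 2)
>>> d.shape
(2, 11)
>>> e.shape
(7, 13, 7)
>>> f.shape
(7, 13, 11, 2)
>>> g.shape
(11, 7, 2)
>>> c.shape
(11, 2, 7, 11)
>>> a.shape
(11, 13, 7, 11)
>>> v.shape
(11, 7, 2)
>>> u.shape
(5, 11)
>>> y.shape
()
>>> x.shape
()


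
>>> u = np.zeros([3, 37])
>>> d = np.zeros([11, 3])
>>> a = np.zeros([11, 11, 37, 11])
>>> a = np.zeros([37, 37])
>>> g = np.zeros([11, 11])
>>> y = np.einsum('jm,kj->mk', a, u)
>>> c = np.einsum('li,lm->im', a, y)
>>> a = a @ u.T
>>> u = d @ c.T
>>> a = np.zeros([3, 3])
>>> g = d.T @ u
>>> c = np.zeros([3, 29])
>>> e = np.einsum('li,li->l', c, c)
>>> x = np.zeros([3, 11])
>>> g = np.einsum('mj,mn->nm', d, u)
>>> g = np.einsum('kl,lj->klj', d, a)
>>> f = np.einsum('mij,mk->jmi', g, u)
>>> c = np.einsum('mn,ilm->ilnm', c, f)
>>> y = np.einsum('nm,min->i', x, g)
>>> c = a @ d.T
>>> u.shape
(11, 37)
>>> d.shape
(11, 3)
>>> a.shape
(3, 3)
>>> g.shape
(11, 3, 3)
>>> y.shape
(3,)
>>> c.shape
(3, 11)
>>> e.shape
(3,)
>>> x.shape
(3, 11)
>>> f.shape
(3, 11, 3)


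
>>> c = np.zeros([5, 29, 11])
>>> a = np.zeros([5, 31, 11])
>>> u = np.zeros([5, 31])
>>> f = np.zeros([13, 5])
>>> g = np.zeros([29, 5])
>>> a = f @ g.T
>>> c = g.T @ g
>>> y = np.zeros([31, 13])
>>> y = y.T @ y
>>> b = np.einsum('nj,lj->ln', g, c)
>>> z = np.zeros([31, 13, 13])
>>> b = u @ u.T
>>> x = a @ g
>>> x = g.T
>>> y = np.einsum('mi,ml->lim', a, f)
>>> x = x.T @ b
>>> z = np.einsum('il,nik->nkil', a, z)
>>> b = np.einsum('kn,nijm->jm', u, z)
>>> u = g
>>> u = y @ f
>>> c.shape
(5, 5)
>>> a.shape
(13, 29)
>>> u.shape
(5, 29, 5)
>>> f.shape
(13, 5)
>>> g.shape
(29, 5)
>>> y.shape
(5, 29, 13)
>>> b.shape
(13, 29)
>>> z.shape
(31, 13, 13, 29)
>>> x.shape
(29, 5)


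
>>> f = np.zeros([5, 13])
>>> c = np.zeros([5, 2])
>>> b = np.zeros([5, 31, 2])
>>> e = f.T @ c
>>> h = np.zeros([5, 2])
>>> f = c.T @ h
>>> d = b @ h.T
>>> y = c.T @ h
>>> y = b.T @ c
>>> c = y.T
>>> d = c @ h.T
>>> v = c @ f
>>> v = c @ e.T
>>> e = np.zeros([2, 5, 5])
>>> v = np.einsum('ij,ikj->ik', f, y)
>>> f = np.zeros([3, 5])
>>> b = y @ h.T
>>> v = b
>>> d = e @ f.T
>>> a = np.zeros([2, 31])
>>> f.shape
(3, 5)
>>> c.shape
(2, 31, 2)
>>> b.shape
(2, 31, 5)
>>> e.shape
(2, 5, 5)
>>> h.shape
(5, 2)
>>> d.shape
(2, 5, 3)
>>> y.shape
(2, 31, 2)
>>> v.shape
(2, 31, 5)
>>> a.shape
(2, 31)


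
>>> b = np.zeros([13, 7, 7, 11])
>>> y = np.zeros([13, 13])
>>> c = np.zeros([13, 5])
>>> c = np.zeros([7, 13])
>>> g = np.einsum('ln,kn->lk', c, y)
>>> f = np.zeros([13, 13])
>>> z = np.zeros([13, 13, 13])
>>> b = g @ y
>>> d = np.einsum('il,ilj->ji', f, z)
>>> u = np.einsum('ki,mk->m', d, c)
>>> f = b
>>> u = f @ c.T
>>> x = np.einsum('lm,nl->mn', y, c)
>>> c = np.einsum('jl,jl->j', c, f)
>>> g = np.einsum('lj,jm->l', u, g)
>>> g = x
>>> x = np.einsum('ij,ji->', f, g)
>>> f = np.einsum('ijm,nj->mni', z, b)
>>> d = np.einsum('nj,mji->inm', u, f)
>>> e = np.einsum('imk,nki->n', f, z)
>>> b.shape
(7, 13)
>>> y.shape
(13, 13)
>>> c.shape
(7,)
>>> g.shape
(13, 7)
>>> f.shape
(13, 7, 13)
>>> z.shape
(13, 13, 13)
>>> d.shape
(13, 7, 13)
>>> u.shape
(7, 7)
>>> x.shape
()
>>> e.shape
(13,)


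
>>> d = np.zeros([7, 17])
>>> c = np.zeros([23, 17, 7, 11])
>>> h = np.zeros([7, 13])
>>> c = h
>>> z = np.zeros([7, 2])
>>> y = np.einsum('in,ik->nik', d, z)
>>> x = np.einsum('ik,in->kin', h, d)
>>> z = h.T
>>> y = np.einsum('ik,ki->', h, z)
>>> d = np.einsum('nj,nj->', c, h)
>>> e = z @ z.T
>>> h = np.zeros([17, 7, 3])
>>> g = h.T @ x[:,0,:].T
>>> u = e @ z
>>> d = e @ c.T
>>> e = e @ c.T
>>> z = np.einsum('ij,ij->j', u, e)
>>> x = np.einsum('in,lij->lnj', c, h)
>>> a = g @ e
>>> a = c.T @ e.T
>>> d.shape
(13, 7)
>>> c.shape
(7, 13)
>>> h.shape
(17, 7, 3)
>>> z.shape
(7,)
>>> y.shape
()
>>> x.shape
(17, 13, 3)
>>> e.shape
(13, 7)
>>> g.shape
(3, 7, 13)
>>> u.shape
(13, 7)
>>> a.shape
(13, 13)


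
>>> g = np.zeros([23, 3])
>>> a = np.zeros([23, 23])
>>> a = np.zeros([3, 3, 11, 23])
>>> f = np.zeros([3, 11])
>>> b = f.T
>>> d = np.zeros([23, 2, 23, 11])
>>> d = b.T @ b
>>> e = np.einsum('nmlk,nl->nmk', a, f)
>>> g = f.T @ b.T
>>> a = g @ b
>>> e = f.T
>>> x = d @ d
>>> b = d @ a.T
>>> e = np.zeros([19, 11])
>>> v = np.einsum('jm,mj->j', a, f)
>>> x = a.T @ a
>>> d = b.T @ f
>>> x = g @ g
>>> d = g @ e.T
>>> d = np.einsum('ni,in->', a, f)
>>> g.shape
(11, 11)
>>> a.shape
(11, 3)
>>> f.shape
(3, 11)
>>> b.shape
(3, 11)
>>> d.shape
()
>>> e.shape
(19, 11)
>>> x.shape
(11, 11)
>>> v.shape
(11,)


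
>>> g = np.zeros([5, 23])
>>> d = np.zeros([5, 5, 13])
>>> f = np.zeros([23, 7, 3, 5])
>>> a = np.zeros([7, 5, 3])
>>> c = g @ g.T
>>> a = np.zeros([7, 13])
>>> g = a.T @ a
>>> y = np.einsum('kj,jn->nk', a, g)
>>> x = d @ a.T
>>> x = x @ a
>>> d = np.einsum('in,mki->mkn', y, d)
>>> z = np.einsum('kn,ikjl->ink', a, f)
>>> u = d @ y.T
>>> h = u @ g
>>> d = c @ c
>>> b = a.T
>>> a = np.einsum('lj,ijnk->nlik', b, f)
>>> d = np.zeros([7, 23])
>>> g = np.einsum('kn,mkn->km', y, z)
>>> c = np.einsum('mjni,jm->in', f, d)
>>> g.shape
(13, 23)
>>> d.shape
(7, 23)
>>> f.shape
(23, 7, 3, 5)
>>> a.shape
(3, 13, 23, 5)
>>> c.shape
(5, 3)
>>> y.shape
(13, 7)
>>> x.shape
(5, 5, 13)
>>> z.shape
(23, 13, 7)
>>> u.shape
(5, 5, 13)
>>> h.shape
(5, 5, 13)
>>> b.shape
(13, 7)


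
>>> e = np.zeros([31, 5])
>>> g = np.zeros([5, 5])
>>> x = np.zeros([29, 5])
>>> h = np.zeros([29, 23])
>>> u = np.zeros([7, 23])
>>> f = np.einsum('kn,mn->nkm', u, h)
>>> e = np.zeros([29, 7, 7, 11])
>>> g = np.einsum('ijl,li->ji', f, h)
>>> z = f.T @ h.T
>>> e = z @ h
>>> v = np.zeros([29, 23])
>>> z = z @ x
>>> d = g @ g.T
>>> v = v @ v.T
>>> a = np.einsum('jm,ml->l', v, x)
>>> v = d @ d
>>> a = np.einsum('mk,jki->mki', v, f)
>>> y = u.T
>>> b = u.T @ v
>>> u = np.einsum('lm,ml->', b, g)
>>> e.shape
(29, 7, 23)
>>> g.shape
(7, 23)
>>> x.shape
(29, 5)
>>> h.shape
(29, 23)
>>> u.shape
()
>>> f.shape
(23, 7, 29)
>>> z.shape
(29, 7, 5)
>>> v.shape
(7, 7)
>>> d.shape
(7, 7)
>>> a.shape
(7, 7, 29)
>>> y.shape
(23, 7)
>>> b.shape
(23, 7)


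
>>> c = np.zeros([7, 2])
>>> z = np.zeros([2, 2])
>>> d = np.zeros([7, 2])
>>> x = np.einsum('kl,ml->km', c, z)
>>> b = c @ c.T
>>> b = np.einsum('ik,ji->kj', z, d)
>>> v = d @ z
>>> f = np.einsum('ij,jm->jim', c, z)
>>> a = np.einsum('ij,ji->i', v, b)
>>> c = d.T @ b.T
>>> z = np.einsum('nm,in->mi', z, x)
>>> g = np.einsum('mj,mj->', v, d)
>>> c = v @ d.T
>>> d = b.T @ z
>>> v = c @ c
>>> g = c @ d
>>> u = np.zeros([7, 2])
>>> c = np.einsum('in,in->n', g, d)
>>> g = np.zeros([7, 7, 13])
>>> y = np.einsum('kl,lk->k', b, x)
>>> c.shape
(7,)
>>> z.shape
(2, 7)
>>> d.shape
(7, 7)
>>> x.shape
(7, 2)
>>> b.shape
(2, 7)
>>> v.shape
(7, 7)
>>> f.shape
(2, 7, 2)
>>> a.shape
(7,)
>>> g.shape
(7, 7, 13)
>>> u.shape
(7, 2)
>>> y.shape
(2,)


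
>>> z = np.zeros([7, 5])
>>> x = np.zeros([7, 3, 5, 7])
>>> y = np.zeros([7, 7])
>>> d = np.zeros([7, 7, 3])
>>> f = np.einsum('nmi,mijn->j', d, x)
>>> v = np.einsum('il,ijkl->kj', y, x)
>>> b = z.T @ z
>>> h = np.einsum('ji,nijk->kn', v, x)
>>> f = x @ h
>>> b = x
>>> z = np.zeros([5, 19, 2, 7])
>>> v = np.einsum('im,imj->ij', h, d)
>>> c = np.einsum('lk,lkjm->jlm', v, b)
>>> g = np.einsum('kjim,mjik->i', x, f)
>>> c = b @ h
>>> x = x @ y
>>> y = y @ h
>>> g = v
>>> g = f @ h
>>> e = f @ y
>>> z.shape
(5, 19, 2, 7)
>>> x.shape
(7, 3, 5, 7)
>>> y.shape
(7, 7)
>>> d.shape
(7, 7, 3)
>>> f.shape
(7, 3, 5, 7)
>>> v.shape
(7, 3)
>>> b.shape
(7, 3, 5, 7)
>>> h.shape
(7, 7)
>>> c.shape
(7, 3, 5, 7)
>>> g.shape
(7, 3, 5, 7)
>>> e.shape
(7, 3, 5, 7)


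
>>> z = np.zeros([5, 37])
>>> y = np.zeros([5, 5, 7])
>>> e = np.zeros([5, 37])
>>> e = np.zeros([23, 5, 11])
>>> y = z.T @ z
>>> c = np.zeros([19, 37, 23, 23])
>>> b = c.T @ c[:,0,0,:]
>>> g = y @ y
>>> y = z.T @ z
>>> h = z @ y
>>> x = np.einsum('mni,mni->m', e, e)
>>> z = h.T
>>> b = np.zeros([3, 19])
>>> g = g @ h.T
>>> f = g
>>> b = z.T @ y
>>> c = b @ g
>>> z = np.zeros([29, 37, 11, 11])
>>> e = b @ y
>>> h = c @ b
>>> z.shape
(29, 37, 11, 11)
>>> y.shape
(37, 37)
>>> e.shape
(5, 37)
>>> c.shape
(5, 5)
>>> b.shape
(5, 37)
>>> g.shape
(37, 5)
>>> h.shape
(5, 37)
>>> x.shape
(23,)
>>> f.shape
(37, 5)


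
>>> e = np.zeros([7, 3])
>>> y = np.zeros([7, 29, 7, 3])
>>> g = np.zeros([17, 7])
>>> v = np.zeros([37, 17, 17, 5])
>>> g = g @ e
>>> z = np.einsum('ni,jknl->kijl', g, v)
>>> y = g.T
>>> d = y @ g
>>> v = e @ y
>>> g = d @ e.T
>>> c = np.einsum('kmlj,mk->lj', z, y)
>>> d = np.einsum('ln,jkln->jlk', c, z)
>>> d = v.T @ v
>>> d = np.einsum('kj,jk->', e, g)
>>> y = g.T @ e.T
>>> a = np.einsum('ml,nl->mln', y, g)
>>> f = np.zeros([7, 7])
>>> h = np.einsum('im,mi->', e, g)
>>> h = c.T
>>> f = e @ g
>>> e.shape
(7, 3)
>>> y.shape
(7, 7)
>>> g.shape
(3, 7)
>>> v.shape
(7, 17)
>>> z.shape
(17, 3, 37, 5)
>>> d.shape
()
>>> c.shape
(37, 5)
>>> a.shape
(7, 7, 3)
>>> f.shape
(7, 7)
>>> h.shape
(5, 37)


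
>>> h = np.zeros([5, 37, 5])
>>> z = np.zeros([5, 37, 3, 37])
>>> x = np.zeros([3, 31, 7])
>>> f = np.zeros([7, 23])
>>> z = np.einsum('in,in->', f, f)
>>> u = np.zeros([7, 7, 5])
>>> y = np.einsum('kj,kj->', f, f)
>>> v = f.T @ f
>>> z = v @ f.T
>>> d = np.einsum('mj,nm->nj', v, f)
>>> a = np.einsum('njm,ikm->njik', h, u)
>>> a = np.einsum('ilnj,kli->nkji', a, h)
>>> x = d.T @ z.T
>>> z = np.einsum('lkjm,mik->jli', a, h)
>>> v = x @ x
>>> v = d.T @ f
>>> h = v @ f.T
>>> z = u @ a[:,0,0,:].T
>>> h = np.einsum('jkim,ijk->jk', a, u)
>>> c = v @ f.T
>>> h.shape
(7, 5)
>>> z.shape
(7, 7, 7)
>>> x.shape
(23, 23)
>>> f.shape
(7, 23)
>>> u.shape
(7, 7, 5)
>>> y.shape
()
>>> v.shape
(23, 23)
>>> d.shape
(7, 23)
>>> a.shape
(7, 5, 7, 5)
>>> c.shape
(23, 7)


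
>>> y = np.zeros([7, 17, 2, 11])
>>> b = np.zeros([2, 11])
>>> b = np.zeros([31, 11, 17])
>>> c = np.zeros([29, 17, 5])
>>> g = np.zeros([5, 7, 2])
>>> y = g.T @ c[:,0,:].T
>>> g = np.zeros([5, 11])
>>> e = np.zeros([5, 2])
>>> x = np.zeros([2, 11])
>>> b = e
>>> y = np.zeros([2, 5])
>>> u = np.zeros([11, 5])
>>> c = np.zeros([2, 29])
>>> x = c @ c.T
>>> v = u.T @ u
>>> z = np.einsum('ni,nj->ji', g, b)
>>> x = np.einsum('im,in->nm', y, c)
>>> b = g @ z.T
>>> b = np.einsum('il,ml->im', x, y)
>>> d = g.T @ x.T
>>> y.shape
(2, 5)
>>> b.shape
(29, 2)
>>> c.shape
(2, 29)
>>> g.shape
(5, 11)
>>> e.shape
(5, 2)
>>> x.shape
(29, 5)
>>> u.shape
(11, 5)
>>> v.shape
(5, 5)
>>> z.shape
(2, 11)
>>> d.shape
(11, 29)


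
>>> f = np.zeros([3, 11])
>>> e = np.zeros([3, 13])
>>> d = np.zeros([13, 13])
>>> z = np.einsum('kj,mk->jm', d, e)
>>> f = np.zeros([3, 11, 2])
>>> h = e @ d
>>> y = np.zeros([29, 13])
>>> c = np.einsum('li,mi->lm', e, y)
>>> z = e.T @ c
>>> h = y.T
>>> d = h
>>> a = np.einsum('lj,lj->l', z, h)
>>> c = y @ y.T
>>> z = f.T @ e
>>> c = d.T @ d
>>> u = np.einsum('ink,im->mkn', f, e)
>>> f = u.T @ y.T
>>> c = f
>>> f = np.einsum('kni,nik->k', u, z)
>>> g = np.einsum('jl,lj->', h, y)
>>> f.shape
(13,)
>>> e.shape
(3, 13)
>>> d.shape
(13, 29)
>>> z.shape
(2, 11, 13)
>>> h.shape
(13, 29)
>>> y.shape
(29, 13)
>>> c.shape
(11, 2, 29)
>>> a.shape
(13,)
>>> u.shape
(13, 2, 11)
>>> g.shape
()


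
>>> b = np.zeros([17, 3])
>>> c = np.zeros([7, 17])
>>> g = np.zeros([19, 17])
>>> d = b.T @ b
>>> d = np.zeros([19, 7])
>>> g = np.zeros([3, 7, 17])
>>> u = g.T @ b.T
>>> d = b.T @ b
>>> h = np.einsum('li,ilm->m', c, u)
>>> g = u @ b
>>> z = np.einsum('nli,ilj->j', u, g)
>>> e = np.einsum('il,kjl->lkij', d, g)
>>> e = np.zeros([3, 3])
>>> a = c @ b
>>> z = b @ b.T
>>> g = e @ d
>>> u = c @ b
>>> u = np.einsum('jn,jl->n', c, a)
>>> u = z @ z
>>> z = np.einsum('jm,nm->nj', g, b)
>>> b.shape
(17, 3)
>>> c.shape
(7, 17)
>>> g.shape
(3, 3)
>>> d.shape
(3, 3)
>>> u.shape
(17, 17)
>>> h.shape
(17,)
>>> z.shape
(17, 3)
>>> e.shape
(3, 3)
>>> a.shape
(7, 3)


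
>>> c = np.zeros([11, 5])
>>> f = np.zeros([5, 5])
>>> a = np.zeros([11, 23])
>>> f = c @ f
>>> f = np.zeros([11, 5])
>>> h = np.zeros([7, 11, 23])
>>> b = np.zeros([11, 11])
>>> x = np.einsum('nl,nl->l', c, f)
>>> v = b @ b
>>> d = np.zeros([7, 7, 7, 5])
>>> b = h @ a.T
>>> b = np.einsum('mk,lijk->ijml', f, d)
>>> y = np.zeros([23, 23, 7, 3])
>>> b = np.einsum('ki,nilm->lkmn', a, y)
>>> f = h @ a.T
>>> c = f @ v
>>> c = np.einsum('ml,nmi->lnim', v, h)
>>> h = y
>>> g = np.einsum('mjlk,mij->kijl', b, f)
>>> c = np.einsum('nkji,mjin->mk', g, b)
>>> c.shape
(7, 11)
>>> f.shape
(7, 11, 11)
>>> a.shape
(11, 23)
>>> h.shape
(23, 23, 7, 3)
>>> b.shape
(7, 11, 3, 23)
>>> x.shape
(5,)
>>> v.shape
(11, 11)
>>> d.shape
(7, 7, 7, 5)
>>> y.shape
(23, 23, 7, 3)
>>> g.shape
(23, 11, 11, 3)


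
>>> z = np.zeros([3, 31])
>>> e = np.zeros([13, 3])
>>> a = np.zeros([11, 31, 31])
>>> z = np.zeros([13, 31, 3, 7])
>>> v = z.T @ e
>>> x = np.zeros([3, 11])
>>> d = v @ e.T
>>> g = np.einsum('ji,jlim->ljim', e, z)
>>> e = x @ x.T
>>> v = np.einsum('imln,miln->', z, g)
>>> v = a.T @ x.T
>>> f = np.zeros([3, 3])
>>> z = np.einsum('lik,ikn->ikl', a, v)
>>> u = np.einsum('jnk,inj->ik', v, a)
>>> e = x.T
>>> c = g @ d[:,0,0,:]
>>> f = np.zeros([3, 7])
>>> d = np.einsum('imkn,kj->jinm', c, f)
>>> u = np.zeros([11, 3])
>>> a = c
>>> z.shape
(31, 31, 11)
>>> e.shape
(11, 3)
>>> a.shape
(31, 13, 3, 13)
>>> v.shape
(31, 31, 3)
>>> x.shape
(3, 11)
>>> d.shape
(7, 31, 13, 13)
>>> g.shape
(31, 13, 3, 7)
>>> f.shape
(3, 7)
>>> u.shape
(11, 3)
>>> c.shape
(31, 13, 3, 13)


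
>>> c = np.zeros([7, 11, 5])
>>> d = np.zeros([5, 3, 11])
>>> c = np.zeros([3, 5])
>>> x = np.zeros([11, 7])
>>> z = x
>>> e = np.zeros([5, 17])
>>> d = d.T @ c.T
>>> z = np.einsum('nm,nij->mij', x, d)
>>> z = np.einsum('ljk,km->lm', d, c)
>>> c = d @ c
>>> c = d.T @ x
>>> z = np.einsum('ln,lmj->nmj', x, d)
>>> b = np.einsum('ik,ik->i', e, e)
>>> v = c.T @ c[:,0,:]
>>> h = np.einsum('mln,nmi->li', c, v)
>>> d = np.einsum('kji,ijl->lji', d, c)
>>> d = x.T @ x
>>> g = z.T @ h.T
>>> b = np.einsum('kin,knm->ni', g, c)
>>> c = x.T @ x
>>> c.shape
(7, 7)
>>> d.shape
(7, 7)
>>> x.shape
(11, 7)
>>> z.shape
(7, 3, 3)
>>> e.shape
(5, 17)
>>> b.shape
(3, 3)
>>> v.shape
(7, 3, 7)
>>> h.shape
(3, 7)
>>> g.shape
(3, 3, 3)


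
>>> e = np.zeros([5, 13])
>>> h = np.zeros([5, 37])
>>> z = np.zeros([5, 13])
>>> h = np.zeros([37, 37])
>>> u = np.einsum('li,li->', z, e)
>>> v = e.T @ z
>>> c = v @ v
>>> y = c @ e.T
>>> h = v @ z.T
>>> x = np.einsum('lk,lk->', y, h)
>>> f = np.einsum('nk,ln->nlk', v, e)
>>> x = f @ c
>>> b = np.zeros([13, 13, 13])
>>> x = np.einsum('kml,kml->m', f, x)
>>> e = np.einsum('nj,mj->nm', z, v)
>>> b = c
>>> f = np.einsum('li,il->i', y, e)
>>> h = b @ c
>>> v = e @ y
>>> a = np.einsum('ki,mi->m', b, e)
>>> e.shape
(5, 13)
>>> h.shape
(13, 13)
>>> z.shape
(5, 13)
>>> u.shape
()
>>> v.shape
(5, 5)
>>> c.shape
(13, 13)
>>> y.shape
(13, 5)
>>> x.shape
(5,)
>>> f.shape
(5,)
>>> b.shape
(13, 13)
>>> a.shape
(5,)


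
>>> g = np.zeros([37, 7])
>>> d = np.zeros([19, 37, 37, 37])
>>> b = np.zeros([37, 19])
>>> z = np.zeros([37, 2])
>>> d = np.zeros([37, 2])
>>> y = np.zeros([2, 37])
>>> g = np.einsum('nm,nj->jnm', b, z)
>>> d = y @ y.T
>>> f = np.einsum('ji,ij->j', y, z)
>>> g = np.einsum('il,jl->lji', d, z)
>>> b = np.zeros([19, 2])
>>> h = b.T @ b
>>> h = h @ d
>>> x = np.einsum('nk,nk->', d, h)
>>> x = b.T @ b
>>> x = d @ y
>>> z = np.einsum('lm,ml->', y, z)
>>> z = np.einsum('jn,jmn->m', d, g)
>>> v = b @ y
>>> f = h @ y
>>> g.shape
(2, 37, 2)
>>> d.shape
(2, 2)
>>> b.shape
(19, 2)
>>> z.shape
(37,)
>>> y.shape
(2, 37)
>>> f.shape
(2, 37)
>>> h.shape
(2, 2)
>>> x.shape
(2, 37)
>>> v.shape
(19, 37)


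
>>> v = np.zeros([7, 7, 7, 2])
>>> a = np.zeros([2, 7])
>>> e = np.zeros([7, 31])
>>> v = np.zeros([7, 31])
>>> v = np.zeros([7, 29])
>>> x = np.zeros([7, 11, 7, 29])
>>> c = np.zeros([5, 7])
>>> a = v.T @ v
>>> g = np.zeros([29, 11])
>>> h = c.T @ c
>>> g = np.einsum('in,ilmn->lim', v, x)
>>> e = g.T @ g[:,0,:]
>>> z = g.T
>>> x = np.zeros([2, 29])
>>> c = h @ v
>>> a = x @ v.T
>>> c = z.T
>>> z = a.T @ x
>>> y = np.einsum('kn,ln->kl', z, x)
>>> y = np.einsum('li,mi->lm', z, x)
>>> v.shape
(7, 29)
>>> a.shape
(2, 7)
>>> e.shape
(7, 7, 7)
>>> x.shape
(2, 29)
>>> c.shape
(11, 7, 7)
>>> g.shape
(11, 7, 7)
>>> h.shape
(7, 7)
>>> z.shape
(7, 29)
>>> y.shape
(7, 2)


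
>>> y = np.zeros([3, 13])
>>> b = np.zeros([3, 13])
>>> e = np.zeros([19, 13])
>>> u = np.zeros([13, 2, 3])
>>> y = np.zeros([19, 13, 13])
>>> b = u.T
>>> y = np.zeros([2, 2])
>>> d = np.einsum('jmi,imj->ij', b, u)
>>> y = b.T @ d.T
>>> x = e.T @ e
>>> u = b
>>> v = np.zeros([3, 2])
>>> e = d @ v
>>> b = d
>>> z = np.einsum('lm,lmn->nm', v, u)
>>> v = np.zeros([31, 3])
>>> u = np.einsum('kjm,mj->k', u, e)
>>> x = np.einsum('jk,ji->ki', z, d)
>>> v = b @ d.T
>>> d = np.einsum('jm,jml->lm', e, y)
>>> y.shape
(13, 2, 13)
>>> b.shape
(13, 3)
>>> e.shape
(13, 2)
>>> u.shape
(3,)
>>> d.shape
(13, 2)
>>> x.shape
(2, 3)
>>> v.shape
(13, 13)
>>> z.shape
(13, 2)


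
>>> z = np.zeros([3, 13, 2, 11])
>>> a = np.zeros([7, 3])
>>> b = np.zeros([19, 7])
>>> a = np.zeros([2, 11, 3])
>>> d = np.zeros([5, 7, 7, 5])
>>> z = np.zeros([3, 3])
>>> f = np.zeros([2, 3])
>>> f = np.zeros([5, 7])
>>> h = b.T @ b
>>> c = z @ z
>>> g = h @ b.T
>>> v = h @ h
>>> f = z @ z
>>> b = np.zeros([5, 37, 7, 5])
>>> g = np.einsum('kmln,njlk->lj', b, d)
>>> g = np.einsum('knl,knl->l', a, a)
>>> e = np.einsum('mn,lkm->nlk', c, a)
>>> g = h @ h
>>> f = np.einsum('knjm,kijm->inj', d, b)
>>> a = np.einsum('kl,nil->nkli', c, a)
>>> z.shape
(3, 3)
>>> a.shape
(2, 3, 3, 11)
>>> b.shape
(5, 37, 7, 5)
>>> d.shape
(5, 7, 7, 5)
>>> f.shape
(37, 7, 7)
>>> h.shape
(7, 7)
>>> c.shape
(3, 3)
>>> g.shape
(7, 7)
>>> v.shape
(7, 7)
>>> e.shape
(3, 2, 11)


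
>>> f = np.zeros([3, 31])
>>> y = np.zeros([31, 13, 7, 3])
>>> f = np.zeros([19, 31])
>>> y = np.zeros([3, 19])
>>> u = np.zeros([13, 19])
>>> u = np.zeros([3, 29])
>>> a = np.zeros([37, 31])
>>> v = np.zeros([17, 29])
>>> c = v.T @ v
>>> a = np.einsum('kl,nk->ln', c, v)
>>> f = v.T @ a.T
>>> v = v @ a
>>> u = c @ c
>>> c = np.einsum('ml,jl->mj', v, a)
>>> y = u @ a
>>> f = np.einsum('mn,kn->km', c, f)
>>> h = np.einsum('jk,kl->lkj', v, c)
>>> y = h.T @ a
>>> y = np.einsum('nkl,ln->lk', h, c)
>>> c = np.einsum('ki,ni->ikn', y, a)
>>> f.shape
(29, 17)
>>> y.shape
(17, 17)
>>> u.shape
(29, 29)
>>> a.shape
(29, 17)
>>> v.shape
(17, 17)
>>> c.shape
(17, 17, 29)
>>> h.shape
(29, 17, 17)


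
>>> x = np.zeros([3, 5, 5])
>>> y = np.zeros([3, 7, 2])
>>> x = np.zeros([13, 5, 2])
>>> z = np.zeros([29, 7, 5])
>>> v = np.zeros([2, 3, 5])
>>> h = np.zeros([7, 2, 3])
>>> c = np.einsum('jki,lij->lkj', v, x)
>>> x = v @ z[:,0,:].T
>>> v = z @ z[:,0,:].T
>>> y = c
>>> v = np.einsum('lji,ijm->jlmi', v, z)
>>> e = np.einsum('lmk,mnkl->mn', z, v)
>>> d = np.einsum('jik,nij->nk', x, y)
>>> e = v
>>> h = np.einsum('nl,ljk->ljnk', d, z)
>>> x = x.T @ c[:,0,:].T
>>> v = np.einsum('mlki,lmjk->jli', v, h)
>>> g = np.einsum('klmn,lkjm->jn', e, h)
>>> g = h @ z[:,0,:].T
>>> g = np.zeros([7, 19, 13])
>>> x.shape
(29, 3, 13)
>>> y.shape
(13, 3, 2)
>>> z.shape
(29, 7, 5)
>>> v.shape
(13, 29, 29)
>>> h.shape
(29, 7, 13, 5)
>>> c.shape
(13, 3, 2)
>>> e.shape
(7, 29, 5, 29)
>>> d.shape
(13, 29)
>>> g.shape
(7, 19, 13)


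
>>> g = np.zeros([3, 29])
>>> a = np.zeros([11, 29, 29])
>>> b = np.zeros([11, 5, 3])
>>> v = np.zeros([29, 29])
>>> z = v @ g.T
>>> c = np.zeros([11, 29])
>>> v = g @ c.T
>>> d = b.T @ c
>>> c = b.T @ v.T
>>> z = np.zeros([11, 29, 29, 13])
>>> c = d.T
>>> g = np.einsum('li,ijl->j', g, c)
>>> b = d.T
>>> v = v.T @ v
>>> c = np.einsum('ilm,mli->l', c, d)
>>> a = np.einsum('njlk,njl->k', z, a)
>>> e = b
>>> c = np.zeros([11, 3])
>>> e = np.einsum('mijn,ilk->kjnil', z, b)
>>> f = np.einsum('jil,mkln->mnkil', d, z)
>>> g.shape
(5,)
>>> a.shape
(13,)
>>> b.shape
(29, 5, 3)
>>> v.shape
(11, 11)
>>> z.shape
(11, 29, 29, 13)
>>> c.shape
(11, 3)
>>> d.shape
(3, 5, 29)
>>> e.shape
(3, 29, 13, 29, 5)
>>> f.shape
(11, 13, 29, 5, 29)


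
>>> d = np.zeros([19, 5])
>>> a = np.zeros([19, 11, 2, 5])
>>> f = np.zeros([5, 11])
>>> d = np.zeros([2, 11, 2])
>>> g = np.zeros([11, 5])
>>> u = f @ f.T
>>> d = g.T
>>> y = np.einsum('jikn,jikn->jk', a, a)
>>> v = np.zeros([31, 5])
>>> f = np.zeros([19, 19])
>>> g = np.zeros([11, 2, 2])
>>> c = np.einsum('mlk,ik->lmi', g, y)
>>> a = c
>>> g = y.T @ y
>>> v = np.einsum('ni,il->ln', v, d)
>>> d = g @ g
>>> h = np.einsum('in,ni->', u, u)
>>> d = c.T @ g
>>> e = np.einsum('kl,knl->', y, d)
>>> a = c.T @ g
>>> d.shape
(19, 11, 2)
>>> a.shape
(19, 11, 2)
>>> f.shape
(19, 19)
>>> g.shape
(2, 2)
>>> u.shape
(5, 5)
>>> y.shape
(19, 2)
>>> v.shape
(11, 31)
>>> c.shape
(2, 11, 19)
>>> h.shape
()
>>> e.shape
()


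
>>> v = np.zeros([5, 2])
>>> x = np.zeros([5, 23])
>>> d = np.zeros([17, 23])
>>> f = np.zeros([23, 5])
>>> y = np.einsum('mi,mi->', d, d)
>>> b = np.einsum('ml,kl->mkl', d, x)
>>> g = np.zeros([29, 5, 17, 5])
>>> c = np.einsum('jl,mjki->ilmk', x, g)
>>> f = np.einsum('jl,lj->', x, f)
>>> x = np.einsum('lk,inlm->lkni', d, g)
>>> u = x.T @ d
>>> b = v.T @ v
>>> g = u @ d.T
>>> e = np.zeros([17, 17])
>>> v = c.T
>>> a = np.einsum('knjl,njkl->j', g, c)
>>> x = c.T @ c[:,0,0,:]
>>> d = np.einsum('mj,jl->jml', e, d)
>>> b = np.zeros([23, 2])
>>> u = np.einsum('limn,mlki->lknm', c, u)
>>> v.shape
(17, 29, 23, 5)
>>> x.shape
(17, 29, 23, 17)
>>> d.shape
(17, 17, 23)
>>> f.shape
()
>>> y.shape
()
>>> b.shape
(23, 2)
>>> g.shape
(29, 5, 23, 17)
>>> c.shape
(5, 23, 29, 17)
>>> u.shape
(5, 23, 17, 29)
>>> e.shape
(17, 17)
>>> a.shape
(23,)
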